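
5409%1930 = 1549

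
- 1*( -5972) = 5972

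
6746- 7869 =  - 1123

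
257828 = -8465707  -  - 8723535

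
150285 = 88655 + 61630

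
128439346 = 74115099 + 54324247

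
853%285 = 283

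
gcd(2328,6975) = 3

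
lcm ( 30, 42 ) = 210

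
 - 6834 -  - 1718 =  - 5116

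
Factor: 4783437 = 3^2*61^1*8713^1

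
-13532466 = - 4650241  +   - 8882225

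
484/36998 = 242/18499 = 0.01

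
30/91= 30/91 =0.33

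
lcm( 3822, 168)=15288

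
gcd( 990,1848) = 66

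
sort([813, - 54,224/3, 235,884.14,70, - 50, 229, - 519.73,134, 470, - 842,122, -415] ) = [ - 842, - 519.73 , - 415, - 54,-50,70, 224/3,122,  134,229,235,  470,813,884.14 ]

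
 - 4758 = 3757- 8515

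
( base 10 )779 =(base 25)164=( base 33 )nk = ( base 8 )1413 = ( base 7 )2162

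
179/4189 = 179/4189 = 0.04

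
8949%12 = 9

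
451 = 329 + 122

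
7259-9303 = -2044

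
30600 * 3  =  91800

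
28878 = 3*9626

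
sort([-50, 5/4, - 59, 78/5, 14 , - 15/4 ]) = [ - 59, - 50 ,-15/4,5/4,14,78/5]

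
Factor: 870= 2^1*3^1*  5^1*29^1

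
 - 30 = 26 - 56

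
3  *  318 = 954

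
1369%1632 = 1369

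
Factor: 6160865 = 5^1*  41^2*733^1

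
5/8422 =5/8422  =  0.00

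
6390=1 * 6390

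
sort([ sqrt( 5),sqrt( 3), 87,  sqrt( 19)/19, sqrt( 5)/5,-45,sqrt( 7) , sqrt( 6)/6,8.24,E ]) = [ - 45,sqrt( 19)/19,sqrt(6 ) /6,sqrt(5) /5,sqrt( 3), sqrt (5),sqrt ( 7) , E,8.24,87]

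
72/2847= 24/949  =  0.03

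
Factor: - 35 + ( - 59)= - 2^1*47^1 = -94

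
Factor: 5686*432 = 2456352 = 2^5 * 3^3*2843^1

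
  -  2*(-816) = 1632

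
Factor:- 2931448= - 2^3*13^1 * 71^1*397^1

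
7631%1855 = 211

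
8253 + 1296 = 9549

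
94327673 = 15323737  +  79003936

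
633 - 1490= -857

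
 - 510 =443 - 953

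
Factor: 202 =2^1*101^1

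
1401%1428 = 1401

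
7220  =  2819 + 4401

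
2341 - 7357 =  - 5016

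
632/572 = 1 + 15/143 = 1.10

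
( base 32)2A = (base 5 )244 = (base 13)59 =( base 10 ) 74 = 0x4A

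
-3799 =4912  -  8711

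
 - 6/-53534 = 3/26767 = 0.00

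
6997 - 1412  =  5585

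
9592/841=9592/841=11.41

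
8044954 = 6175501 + 1869453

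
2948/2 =1474= 1474.00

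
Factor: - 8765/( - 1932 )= 2^( - 2)*3^( - 1) * 5^1*7^ ( - 1 )*23^( - 1) * 1753^1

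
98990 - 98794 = 196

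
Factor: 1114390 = 2^1*5^1*111439^1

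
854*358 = 305732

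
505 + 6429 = 6934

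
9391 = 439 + 8952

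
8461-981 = 7480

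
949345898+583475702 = 1532821600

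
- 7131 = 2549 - 9680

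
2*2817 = 5634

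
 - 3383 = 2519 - 5902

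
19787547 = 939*21073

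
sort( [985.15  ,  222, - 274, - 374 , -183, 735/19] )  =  [  -  374 , - 274, -183, 735/19,222, 985.15]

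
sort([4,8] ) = [4 , 8]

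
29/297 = 29/297 = 0.10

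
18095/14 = 2585/2 = 1292.50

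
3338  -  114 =3224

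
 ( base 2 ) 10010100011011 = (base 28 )c37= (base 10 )9499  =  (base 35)7QE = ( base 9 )14024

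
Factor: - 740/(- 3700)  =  1/5 =5^( - 1)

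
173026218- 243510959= - 70484741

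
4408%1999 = 410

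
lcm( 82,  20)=820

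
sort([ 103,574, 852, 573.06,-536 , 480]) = [-536,  103, 480, 573.06, 574,  852] 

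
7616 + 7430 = 15046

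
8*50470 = 403760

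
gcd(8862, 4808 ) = 2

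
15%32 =15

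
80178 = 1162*69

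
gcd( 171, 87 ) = 3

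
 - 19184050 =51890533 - 71074583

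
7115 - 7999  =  -884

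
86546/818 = 105+328/409 = 105.80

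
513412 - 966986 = -453574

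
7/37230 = 7/37230 = 0.00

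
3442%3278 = 164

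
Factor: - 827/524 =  - 2^(  -  2)*131^( - 1)*827^1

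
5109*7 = 35763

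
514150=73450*7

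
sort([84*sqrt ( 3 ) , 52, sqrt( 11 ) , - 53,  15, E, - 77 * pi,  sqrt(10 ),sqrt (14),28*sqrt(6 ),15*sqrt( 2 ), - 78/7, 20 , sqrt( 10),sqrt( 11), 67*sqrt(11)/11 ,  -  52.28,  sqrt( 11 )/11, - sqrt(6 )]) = [ - 77*pi, - 53  , - 52.28,-78/7,-sqrt ( 6) , sqrt( 11)/11,E, sqrt( 10), sqrt( 10),  sqrt(11),sqrt(11), sqrt( 14), 15,20, 67*sqrt(11 ) /11,15 * sqrt (2),52,28*sqrt( 6 ),84*sqrt ( 3 )] 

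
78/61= 78/61= 1.28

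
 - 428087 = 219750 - 647837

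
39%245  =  39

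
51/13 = 3 + 12/13 = 3.92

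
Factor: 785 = 5^1 * 157^1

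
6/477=2/159 = 0.01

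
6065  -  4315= 1750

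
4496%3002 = 1494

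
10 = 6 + 4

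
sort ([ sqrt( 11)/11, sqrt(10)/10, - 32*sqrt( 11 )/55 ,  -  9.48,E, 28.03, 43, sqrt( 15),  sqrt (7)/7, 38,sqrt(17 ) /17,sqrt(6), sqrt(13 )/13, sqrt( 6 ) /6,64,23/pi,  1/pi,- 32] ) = [ - 32 , - 9.48, - 32*sqrt( 11) /55,sqrt(17 )/17,  sqrt( 13 )/13, sqrt(11) /11 , sqrt(10) /10,  1/pi, sqrt(7)/7, sqrt( 6)/6,  sqrt(6), E, sqrt(15), 23/pi,28.03, 38, 43, 64 ]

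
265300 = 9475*28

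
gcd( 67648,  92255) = 1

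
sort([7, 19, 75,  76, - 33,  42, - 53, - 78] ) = [ - 78, - 53, - 33, 7, 19, 42, 75, 76]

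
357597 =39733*9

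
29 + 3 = 32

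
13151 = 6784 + 6367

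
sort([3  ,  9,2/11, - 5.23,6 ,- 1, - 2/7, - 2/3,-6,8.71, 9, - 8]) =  [-8, - 6,  -  5.23, - 1,- 2/3,- 2/7,2/11,3,6 , 8.71,9,9 ] 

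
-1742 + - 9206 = -10948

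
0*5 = 0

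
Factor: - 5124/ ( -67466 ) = 2^1*3^1*79^( - 1) = 6/79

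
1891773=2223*851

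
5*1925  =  9625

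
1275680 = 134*9520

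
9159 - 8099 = 1060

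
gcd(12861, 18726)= 3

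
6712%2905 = 902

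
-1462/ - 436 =3+77/218  =  3.35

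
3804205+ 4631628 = 8435833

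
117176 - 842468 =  - 725292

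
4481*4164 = 18658884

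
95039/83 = 1145+4/83  =  1145.05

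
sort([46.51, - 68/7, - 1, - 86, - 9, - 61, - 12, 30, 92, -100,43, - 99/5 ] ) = [ - 100,- 86  , - 61, - 99/5,  -  12, -68/7, - 9,-1, 30,43,46.51, 92 ] 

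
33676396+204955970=238632366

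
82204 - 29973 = 52231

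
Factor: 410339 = 410339^1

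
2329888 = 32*72809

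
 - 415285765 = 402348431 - 817634196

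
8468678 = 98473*86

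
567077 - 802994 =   -  235917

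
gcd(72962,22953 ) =1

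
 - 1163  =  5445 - 6608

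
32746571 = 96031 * 341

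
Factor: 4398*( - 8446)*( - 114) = 4234587912=2^3*3^2*19^1 *41^1*103^1*733^1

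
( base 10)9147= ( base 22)ijh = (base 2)10001110111011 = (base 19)1668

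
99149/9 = 11016 + 5/9 = 11016.56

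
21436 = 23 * 932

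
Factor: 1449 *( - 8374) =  - 12133926  =  -2^1*3^2*7^1 * 23^1*53^1  *79^1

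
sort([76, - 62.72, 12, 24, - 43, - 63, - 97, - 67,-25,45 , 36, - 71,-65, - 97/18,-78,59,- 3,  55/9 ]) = [ - 97,-78,  -  71, - 67  ,- 65,- 63, - 62.72, - 43,-25, - 97/18, - 3, 55/9,12 , 24, 36,  45,59,76]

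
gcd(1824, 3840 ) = 96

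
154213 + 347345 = 501558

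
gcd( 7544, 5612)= 92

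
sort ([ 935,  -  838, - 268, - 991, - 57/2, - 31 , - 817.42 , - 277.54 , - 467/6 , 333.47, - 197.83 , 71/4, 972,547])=[ - 991, - 838, - 817.42, - 277.54 ,  -  268,-197.83, - 467/6, - 31,  -  57/2, 71/4, 333.47,547, 935, 972] 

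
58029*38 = 2205102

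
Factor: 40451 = 19^1*2129^1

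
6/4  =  3/2 = 1.50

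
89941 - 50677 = 39264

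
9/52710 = 3/17570 = 0.00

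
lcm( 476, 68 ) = 476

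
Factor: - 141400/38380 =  - 70/19=- 2^1*5^1*7^1*19^ ( - 1 )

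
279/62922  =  93/20974= 0.00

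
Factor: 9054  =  2^1*3^2*503^1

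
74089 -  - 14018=88107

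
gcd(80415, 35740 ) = 8935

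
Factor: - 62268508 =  - 2^2*15567127^1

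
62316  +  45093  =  107409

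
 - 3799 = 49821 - 53620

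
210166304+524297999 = 734464303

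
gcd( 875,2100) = 175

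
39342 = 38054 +1288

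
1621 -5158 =  -  3537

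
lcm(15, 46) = 690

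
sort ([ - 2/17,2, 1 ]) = [-2/17,  1,  2] 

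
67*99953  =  6696851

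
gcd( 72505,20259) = 1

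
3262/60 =54+11/30 = 54.37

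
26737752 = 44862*596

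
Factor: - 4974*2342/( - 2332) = 2912277/583=3^1 * 11^( - 1)*53^( - 1 ) * 829^1*1171^1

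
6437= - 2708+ 9145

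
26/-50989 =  - 26/50989 = - 0.00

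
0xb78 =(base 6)21332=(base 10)2936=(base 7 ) 11363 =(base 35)2DV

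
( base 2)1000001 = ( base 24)2h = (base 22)2L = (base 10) 65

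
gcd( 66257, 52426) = 1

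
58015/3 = 19338 + 1/3=19338.33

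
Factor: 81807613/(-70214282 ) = -2^( - 1)*35107141^ ( - 1)*81807613^1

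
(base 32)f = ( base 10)15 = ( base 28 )f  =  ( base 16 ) F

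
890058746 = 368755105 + 521303641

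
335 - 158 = 177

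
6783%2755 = 1273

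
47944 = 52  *922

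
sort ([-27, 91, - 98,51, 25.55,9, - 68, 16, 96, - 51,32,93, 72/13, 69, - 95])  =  [ - 98 ,- 95, - 68, -51 ,-27, 72/13,9,16, 25.55,32, 51,69,91, 93, 96]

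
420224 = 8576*49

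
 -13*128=-1664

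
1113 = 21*53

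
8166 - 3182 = 4984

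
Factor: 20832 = 2^5*3^1*7^1*31^1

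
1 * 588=588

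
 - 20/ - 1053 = 20/1053 =0.02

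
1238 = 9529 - 8291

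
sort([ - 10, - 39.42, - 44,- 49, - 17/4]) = [ - 49, - 44, - 39.42, - 10, - 17/4]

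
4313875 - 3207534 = 1106341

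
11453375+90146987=101600362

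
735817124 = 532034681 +203782443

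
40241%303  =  245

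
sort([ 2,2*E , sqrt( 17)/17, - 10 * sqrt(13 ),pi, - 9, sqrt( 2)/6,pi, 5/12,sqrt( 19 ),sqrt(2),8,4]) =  [ - 10*sqrt( 13), - 9,  sqrt( 2)/6,sqrt ( 17)/17,5/12,sqrt(2), 2,pi,pi, 4,sqrt(19),2*E,8 ] 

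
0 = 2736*0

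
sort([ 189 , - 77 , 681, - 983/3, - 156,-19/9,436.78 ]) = [  -  983/3, - 156, - 77, - 19/9, 189  ,  436.78 , 681]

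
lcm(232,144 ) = 4176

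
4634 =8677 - 4043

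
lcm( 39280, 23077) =1846160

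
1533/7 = 219 = 219.00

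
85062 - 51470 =33592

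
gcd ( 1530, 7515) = 45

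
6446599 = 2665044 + 3781555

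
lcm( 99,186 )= 6138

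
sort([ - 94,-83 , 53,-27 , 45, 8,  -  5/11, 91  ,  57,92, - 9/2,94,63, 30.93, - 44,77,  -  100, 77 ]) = [-100, - 94, - 83 ,-44,  -  27, - 9/2, - 5/11, 8, 30.93,45, 53,57 , 63, 77,77,  91, 92, 94 ]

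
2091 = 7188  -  5097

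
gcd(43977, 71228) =1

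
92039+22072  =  114111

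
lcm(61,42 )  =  2562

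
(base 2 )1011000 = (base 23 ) 3J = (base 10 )88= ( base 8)130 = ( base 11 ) 80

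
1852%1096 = 756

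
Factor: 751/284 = 2^( - 2 )*71^(  -  1 )*751^1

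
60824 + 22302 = 83126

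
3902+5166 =9068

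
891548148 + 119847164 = 1011395312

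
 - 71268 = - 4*17817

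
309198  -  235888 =73310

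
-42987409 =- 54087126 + 11099717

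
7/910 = 1/130 = 0.01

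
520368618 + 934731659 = 1455100277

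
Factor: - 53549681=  - 23^1*659^1 * 3533^1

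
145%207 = 145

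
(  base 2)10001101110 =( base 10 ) 1134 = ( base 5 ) 14014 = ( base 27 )1f0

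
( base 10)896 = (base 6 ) 4052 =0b1110000000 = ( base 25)1al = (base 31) ss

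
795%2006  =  795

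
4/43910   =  2/21955=0.00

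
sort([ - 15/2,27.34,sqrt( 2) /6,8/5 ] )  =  [- 15/2,sqrt( 2 )/6, 8/5,27.34 ]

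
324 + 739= 1063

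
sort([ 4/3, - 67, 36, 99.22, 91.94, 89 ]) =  [ - 67, 4/3,36,89, 91.94,99.22] 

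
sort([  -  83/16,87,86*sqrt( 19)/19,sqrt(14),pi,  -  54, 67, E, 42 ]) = [ - 54, - 83/16, E, pi,sqrt( 14), 86 * sqrt(19 ) /19, 42, 67, 87]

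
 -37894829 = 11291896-49186725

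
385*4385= 1688225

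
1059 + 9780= 10839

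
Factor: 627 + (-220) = 407 = 11^1*37^1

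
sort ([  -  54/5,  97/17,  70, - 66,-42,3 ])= [ - 66, - 42 ,  -  54/5, 3, 97/17,70 ]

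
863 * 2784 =2402592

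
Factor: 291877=291877^1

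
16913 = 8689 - - 8224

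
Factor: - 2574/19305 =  - 2/15 = - 2^1*3^( - 1) * 5^ (- 1) 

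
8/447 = 8/447 = 0.02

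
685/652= 685/652 = 1.05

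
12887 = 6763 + 6124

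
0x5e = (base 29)37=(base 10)94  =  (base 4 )1132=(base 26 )3G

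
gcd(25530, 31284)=6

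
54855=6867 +47988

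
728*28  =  20384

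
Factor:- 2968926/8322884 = - 2^(-1)*3^1 *29^( - 1 )*157^( - 1)*167^1*457^( -1)*2963^1 = -1484463/4161442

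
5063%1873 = 1317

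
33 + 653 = 686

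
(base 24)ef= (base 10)351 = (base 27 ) D0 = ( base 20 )HB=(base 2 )101011111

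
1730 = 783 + 947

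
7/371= 1/53 = 0.02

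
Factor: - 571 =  - 571^1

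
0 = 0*25753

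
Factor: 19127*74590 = 1426682930 = 2^1*5^1*31^1*617^1* 7459^1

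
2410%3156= 2410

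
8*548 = 4384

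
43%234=43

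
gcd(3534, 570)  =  114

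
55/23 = 55/23= 2.39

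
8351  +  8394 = 16745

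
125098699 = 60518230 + 64580469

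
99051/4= 99051/4 = 24762.75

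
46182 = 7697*6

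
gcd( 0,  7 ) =7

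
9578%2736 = 1370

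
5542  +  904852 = 910394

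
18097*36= 651492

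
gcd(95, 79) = 1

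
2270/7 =324 + 2/7 = 324.29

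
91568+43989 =135557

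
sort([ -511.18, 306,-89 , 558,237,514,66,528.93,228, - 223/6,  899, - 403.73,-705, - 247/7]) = [- 705,- 511.18, - 403.73, - 89, - 223/6, - 247/7,66, 228, 237, 306,514,528.93,558, 899] 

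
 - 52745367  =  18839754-71585121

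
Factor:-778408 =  - 2^3 *97301^1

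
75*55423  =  4156725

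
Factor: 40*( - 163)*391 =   -  2549320 = -  2^3*5^1*17^1*23^1*163^1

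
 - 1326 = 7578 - 8904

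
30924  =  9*3436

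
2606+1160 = 3766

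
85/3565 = 17/713 = 0.02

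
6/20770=3/10385 = 0.00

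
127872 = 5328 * 24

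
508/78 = 254/39 =6.51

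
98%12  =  2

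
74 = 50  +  24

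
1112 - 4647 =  - 3535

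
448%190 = 68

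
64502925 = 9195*7015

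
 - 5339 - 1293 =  - 6632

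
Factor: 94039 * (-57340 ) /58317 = -5392196260/58317 = - 2^2*3^( - 1) * 5^1*7^( - 1)*11^1 * 47^1 * 61^1 * 83^1*103^1 * 2777^(-1) 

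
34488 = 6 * 5748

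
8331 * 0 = 0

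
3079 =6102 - 3023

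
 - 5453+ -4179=-9632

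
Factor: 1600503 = 3^1*19^1* 43^1*653^1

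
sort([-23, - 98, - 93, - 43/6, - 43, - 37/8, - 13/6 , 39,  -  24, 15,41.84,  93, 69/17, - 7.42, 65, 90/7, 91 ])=[ - 98, - 93, - 43, - 24, - 23,-7.42, - 43/6,- 37/8, - 13/6, 69/17, 90/7, 15,39, 41.84, 65,91,93]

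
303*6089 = 1844967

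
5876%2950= 2926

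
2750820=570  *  4826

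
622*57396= 35700312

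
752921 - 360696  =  392225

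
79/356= 79/356 = 0.22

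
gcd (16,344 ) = 8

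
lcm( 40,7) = 280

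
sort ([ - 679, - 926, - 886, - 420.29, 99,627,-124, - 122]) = [ - 926, - 886 , - 679, - 420.29, - 124, - 122, 99,  627]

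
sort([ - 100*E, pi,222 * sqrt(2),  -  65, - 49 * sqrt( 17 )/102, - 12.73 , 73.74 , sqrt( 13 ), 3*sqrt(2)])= [-100*E, - 65, - 12.73,-49*sqrt( 17)/102, pi, sqrt( 13 ), 3* sqrt( 2), 73.74 , 222*sqrt ( 2)]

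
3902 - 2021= 1881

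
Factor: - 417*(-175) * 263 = 3^1*5^2*7^1*139^1*263^1 =19192425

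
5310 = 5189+121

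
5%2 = 1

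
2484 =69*36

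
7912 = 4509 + 3403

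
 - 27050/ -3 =27050/3  =  9016.67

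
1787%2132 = 1787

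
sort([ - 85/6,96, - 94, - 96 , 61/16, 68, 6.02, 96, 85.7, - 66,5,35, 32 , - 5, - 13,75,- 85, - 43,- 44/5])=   [ - 96, - 94, - 85, - 66, - 43, - 85/6,  -  13, - 44/5  ,-5, 61/16, 5,6.02, 32, 35, 68 , 75,  85.7,96,96 ]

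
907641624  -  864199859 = 43441765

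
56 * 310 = 17360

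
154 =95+59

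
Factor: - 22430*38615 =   -  2^1  *5^2 *2243^1 * 7723^1  =  - 866134450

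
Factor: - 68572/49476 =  - 3^ ( - 1) * 19^( - 1 )*79^1=- 79/57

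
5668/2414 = 2 + 420/1207 = 2.35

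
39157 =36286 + 2871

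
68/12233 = 68/12233 = 0.01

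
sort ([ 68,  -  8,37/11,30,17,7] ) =[ - 8,37/11,7,17,  30, 68]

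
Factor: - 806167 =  - 97^1 * 8311^1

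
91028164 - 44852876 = 46175288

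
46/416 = 23/208  =  0.11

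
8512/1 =8512 = 8512.00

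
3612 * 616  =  2224992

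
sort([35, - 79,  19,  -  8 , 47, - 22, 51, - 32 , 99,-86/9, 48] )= [ - 79, - 32 , - 22 , - 86/9, - 8 , 19 , 35 , 47 , 48,51,99 ]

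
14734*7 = 103138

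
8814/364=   339/14=24.21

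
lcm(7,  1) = 7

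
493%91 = 38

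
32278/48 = 672 + 11/24 = 672.46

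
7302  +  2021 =9323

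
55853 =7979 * 7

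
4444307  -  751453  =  3692854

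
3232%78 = 34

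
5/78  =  5/78 = 0.06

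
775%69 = 16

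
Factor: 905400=2^3*3^2 * 5^2*503^1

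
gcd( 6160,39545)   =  55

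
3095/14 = 3095/14 = 221.07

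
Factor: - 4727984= - 2^4*109^1* 2711^1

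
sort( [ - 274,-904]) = [-904, - 274 ]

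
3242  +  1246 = 4488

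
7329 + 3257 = 10586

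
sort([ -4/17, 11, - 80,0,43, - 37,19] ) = [ - 80, - 37, - 4/17,0,  11 , 19,43 ] 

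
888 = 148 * 6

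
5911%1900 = 211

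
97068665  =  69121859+27946806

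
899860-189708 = 710152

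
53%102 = 53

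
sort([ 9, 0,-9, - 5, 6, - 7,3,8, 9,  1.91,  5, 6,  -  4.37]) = [  -  9, - 7, - 5,-4.37, 0, 1.91, 3, 5, 6,6,8, 9, 9]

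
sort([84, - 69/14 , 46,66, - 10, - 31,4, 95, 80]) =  [ - 31, - 10, - 69/14, 4,46,66,80,84,95 ] 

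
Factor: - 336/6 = - 56 = - 2^3*7^1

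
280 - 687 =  - 407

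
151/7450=151/7450 =0.02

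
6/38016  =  1/6336=0.00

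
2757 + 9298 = 12055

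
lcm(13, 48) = 624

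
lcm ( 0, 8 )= 0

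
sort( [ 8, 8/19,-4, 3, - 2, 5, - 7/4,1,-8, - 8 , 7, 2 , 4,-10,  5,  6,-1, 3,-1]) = [-10,  -  8, - 8, - 4,-2 , -7/4, - 1,-1, 8/19,1, 2,3, 3,  4, 5, 5, 6,  7, 8] 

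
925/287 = 925/287 = 3.22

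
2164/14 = 154  +  4/7  =  154.57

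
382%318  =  64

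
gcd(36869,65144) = 1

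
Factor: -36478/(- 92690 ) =5^( - 1) * 31^(  -  1 )*61^1 = 61/155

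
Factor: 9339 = 3^1*11^1*283^1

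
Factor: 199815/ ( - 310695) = -173/269 =-173^1 * 269^( - 1)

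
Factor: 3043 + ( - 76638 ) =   -  5^1*41^1* 359^1 = -  73595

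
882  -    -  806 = 1688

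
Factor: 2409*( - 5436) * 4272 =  - 2^6 * 3^4*11^1*73^1*89^1 * 151^1  =  - 55943224128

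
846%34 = 30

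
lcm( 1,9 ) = 9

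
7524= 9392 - 1868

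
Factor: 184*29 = 5336 = 2^3*23^1*29^1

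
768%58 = 14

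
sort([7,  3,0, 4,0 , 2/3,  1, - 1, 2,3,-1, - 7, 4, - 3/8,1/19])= [-7, - 1, - 1, - 3/8, 0,  0, 1/19, 2/3, 1,  2, 3,  3,4, 4, 7]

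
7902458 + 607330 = 8509788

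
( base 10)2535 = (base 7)10251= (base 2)100111100111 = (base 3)10110220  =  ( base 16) 9E7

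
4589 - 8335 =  - 3746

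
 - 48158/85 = - 48158/85 = - 566.56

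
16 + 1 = 17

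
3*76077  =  228231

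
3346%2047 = 1299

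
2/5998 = 1/2999 = 0.00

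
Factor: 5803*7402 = 42953806= 2^1*7^1*829^1*3701^1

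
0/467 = 0=0.00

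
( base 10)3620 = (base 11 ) 27A1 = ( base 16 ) E24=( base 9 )4862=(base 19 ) A0A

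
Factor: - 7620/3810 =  - 2 = - 2^1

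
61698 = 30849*2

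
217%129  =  88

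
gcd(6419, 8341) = 1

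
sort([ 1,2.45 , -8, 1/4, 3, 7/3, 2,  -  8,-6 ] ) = [ - 8, - 8, - 6,1/4,1 , 2, 7/3, 2.45, 3 ] 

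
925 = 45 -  - 880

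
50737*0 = 0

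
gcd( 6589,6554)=1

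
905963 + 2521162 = 3427125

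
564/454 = 1 +55/227 = 1.24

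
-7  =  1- 8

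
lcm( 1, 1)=1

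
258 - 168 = 90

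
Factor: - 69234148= -2^2*2837^1 *6101^1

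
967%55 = 32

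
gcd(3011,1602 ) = 1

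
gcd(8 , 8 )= 8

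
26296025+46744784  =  73040809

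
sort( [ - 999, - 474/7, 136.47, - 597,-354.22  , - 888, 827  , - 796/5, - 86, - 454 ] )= [  -  999, - 888, - 597,-454, - 354.22,-796/5,  -  86,-474/7,136.47, 827] 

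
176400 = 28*6300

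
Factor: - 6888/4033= - 2^3*3^1*7^1*37^(  -  1 )*41^1 * 109^(  -  1 )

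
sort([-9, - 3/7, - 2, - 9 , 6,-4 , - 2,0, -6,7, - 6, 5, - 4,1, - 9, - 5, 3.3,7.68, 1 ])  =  [ - 9, - 9, - 9, - 6, - 6,- 5 , - 4, - 4,-2, - 2, - 3/7,0 , 1,1, 3.3,5, 6,7, 7.68]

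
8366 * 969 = 8106654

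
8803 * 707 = 6223721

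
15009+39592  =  54601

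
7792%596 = 44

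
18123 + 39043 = 57166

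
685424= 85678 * 8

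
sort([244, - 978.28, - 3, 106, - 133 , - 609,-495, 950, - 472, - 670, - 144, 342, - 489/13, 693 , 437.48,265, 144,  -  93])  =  [- 978.28, - 670, - 609 ,-495, - 472 , -144, - 133, -93,  -  489/13,-3, 106,144 , 244,265, 342, 437.48,693, 950] 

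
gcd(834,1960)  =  2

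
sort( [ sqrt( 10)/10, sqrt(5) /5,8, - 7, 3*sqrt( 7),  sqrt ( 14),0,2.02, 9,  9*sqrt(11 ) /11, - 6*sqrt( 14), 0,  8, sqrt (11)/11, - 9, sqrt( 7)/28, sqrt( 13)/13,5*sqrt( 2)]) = [-6*sqrt(14),-9, - 7,  0, 0, sqrt( 7)/28 , sqrt(13)/13,sqrt( 11)/11,sqrt (10 )/10,sqrt(5)/5, 2.02, 9 * sqrt( 11)/11, sqrt(14 ),5*sqrt( 2),  3*sqrt( 7),8 , 8,  9]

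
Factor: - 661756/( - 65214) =2^1 * 3^( - 2)*23^1*3623^( - 1)*7193^1 = 330878/32607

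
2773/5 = 554 + 3/5 =554.60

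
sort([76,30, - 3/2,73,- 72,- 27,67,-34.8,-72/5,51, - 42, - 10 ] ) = [-72,-42, - 34.8, - 27,- 72/5, - 10,-3/2,30,51, 67,73, 76 ]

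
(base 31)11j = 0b1111110011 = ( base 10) 1011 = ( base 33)ul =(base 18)323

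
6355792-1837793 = 4517999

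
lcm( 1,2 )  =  2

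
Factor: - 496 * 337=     -  2^4 * 31^1*337^1 = -167152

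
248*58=14384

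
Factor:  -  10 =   -  2^1*5^1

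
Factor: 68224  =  2^7 *13^1*41^1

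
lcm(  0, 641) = 0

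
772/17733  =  772/17733  =  0.04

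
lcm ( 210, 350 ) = 1050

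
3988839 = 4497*887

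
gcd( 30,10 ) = 10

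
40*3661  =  146440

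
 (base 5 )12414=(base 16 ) 3d8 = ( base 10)984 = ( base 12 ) 6A0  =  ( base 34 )sw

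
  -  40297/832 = - 49 + 471/832 = -48.43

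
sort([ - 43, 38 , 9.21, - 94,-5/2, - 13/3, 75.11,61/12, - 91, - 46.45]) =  [-94,  -  91, - 46.45 , - 43, - 13/3, - 5/2,  61/12,9.21,38,75.11]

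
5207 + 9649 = 14856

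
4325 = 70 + 4255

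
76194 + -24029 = 52165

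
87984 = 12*7332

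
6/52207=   6/52207 = 0.00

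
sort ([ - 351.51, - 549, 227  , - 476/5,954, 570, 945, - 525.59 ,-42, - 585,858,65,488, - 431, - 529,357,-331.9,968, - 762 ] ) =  [ - 762,  -  585, - 549, - 529 , - 525.59, - 431, - 351.51, - 331.9, - 476/5,- 42, 65, 227,357, 488,570, 858, 945,954,968]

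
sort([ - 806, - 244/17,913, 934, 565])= [ - 806, - 244/17,565,913, 934]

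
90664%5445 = 3544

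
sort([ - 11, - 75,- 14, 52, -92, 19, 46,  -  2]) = [ -92, - 75,-14,  -  11,  -  2, 19,  46, 52 ]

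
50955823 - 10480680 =40475143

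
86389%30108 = 26173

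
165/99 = 1 + 2/3 =1.67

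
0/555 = 0= 0.00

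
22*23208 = 510576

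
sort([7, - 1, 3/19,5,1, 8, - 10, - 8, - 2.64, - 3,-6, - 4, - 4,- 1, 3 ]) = [ - 10, - 8,- 6, - 4, - 4,-3,- 2.64, - 1, - 1, 3/19, 1, 3,5,7, 8]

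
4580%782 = 670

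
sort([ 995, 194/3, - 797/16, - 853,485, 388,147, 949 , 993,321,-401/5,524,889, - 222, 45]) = [ - 853, -222, - 401/5, - 797/16, 45,194/3 , 147,321, 388,485, 524, 889,949,993, 995 ]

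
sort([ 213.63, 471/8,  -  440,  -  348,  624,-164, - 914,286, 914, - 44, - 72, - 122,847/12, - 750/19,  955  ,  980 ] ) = [ - 914,  -  440, -348, - 164, - 122 , - 72, - 44, -750/19, 471/8, 847/12 , 213.63,286, 624,914, 955,  980] 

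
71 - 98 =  - 27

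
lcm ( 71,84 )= 5964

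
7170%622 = 328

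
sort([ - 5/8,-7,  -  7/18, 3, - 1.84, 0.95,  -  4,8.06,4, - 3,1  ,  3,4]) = [ - 7, - 4, - 3, - 1.84, - 5/8, - 7/18,  0.95,1, 3,  3, 4, 4,  8.06 ] 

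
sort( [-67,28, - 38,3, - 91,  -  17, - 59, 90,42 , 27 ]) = [ - 91, - 67, - 59, - 38, - 17,  3, 27, 28, 42,90]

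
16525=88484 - 71959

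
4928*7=34496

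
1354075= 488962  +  865113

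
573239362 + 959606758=1532846120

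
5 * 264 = 1320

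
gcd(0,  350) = 350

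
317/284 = 1 +33/284 = 1.12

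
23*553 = 12719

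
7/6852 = 7/6852   =  0.00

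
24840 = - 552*( - 45)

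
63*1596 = 100548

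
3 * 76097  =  228291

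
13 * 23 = 299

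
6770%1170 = 920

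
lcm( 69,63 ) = 1449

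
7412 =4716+2696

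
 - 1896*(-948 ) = 1797408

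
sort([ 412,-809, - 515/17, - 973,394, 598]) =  [ - 973, - 809, - 515/17,394,412, 598 ] 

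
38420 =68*565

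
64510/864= 74+ 287/432 = 74.66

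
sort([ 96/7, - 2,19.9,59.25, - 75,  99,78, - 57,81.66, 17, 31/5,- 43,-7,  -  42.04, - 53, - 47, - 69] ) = [ - 75,-69,  -  57, - 53, - 47,-43,  -  42.04,-7, - 2,31/5, 96/7,17, 19.9,59.25, 78,81.66,99] 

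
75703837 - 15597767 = 60106070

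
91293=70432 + 20861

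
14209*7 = 99463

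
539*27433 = 14786387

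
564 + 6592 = 7156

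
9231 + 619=9850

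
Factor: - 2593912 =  - 2^3* 324239^1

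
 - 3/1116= - 1 + 371/372 = - 0.00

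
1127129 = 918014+209115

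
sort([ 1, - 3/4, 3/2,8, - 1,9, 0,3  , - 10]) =[ - 10, - 1,-3/4 , 0, 1, 3/2, 3,8 , 9]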